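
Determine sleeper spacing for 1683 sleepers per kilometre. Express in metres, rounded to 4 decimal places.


Spacing = 1000 m / number of sleepers
Spacing = 1000 / 1683
Spacing = 0.5942 m

0.5942


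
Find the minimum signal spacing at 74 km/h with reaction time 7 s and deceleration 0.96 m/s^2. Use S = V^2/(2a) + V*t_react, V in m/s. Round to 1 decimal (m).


V = 74 / 3.6 = 20.5556 m/s
Braking distance = 20.5556^2 / (2*0.96) = 220.0682 m
Sighting distance = 20.5556 * 7 = 143.8889 m
S = 220.0682 + 143.8889 = 364.0 m

364.0


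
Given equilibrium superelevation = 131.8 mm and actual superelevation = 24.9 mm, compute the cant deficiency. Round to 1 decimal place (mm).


Cant deficiency = equilibrium cant - actual cant
CD = 131.8 - 24.9
CD = 106.9 mm

106.9


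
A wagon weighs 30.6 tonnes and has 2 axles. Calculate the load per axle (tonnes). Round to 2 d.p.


Load per axle = total weight / number of axles
Load = 30.6 / 2
Load = 15.30 tonnes

15.30


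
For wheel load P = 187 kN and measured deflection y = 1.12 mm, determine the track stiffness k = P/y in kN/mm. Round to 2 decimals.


Track stiffness k = P / y
k = 187 / 1.12
k = 166.96 kN/mm

166.96


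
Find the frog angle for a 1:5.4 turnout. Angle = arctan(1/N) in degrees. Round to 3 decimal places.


1/N = 1/5.4 = 0.185185
angle = arctan(0.185185) = 0.183111 rad
angle = 0.183111 * 180/pi = 10.491 degrees

10.491


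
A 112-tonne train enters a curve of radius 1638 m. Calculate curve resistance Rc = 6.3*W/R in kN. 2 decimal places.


Rc = 6.3 * W / R
Rc = 6.3 * 112 / 1638
Rc = 705.6 / 1638
Rc = 0.43 kN

0.43


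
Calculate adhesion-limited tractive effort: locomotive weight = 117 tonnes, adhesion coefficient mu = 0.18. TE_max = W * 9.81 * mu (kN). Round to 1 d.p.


TE_max = W * g * mu
TE_max = 117 * 9.81 * 0.18
TE_max = 1147.77 * 0.18
TE_max = 206.6 kN

206.6


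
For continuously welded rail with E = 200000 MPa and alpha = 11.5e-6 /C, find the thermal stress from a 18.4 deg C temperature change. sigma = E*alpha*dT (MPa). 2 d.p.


sigma = E * alpha * dT
sigma = 200000 * 11.5e-6 * 18.4
sigma = 2.3 * 18.4
sigma = 42.32 MPa

42.32


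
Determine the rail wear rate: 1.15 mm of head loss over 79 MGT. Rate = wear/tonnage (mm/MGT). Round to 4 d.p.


Wear rate = total wear / cumulative tonnage
Rate = 1.15 / 79
Rate = 0.0146 mm/MGT

0.0146


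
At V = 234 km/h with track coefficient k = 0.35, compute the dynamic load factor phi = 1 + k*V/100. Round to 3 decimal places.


phi = 1 + k * V / 100
phi = 1 + 0.35 * 234 / 100
phi = 1 + 0.819
phi = 1.819

1.819


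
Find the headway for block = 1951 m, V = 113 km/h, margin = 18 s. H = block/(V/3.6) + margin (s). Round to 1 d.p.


V = 113 / 3.6 = 31.3889 m/s
Block traversal time = 1951 / 31.3889 = 62.1558 s
Headway = 62.1558 + 18
Headway = 80.2 s

80.2


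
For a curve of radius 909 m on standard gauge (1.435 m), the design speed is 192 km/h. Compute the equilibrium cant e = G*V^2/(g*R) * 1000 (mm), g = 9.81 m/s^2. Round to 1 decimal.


Convert speed: V = 192 / 3.6 = 53.3333 m/s
Apply formula: e = 1.435 * 53.3333^2 / (9.81 * 909)
e = 1.435 * 2844.4444 / 8917.29
e = 0.457737 m = 457.7 mm

457.7


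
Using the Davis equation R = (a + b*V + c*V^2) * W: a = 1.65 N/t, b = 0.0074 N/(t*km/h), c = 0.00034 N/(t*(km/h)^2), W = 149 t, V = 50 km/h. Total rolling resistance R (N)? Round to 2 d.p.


b*V = 0.0074 * 50 = 0.37
c*V^2 = 0.00034 * 2500 = 0.85
R_per_t = 1.65 + 0.37 + 0.85 = 2.87 N/t
R_total = 2.87 * 149 = 427.63 N

427.63


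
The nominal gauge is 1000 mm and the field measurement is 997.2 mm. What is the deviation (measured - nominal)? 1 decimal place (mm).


Deviation = measured - nominal
Deviation = 997.2 - 1000
Deviation = -2.8 mm

-2.8


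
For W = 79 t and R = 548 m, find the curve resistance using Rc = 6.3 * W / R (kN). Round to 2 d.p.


Rc = 6.3 * W / R
Rc = 6.3 * 79 / 548
Rc = 497.7 / 548
Rc = 0.91 kN

0.91


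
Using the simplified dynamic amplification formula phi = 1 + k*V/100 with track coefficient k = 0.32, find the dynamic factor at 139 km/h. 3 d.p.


phi = 1 + k * V / 100
phi = 1 + 0.32 * 139 / 100
phi = 1 + 0.4448
phi = 1.445

1.445


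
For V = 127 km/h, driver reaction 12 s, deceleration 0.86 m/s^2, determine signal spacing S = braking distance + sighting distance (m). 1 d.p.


V = 127 / 3.6 = 35.2778 m/s
Braking distance = 35.2778^2 / (2*0.86) = 723.5591 m
Sighting distance = 35.2778 * 12 = 423.3333 m
S = 723.5591 + 423.3333 = 1146.9 m

1146.9


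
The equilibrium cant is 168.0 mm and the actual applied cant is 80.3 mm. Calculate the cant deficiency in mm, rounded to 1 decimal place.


Cant deficiency = equilibrium cant - actual cant
CD = 168.0 - 80.3
CD = 87.7 mm

87.7


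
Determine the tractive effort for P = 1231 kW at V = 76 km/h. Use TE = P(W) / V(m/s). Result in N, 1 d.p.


Convert: P = 1231 kW = 1231000 W
V = 76 / 3.6 = 21.1111 m/s
TE = 1231000 / 21.1111
TE = 58310.5 N

58310.5


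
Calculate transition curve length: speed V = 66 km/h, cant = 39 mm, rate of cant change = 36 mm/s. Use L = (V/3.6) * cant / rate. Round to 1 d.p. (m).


Convert speed: V = 66 / 3.6 = 18.3333 m/s
L = 18.3333 * 39 / 36
L = 715.0 / 36
L = 19.9 m

19.9


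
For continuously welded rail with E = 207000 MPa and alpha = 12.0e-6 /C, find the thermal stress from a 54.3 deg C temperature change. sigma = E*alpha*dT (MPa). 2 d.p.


sigma = E * alpha * dT
sigma = 207000 * 12.0e-6 * 54.3
sigma = 2.484 * 54.3
sigma = 134.88 MPa

134.88


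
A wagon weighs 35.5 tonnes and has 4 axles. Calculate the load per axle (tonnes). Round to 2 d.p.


Load per axle = total weight / number of axles
Load = 35.5 / 4
Load = 8.88 tonnes

8.88


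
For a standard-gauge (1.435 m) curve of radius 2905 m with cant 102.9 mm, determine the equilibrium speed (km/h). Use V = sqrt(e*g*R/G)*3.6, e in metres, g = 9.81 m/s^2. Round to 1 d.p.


Convert cant: e = 102.9 mm = 0.1029 m
V_ms = sqrt(0.1029 * 9.81 * 2905 / 1.435)
V_ms = sqrt(2043.518707) = 45.2053 m/s
V = 45.2053 * 3.6 = 162.7 km/h

162.7


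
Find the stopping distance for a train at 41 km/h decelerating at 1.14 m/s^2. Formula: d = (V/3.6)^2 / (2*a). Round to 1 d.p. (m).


Convert speed: V = 41 / 3.6 = 11.3889 m/s
V^2 = 129.7068
d = 129.7068 / (2 * 1.14)
d = 129.7068 / 2.28
d = 56.9 m

56.9


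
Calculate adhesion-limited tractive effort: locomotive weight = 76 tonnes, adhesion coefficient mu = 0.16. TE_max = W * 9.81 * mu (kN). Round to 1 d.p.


TE_max = W * g * mu
TE_max = 76 * 9.81 * 0.16
TE_max = 745.56 * 0.16
TE_max = 119.3 kN

119.3


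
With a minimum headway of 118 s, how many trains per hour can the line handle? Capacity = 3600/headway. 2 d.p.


Capacity = 3600 / headway
Capacity = 3600 / 118
Capacity = 30.51 trains/hour

30.51


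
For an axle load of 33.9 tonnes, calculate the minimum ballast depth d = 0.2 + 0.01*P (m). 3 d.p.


d = 0.2 + 0.01 * 33.9
d = 0.2 + 0.339
d = 0.539 m

0.539


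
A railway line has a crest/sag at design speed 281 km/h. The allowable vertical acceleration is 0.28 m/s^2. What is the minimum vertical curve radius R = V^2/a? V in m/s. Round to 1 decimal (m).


Convert speed: V = 281 / 3.6 = 78.0556 m/s
V^2 = 6092.6698 m^2/s^2
R_v = 6092.6698 / 0.28
R_v = 21759.5 m

21759.5


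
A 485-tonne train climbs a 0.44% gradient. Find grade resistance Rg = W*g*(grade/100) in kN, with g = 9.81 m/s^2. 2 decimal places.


Rg = W * 9.81 * grade / 100
Rg = 485 * 9.81 * 0.44 / 100
Rg = 4757.85 * 0.0044
Rg = 20.93 kN

20.93


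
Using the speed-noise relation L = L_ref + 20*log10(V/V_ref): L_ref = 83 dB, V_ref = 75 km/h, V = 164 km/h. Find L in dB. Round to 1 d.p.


V/V_ref = 164 / 75 = 2.186667
log10(2.186667) = 0.339783
20 * 0.339783 = 6.7957
L = 83 + 6.7957 = 89.8 dB

89.8


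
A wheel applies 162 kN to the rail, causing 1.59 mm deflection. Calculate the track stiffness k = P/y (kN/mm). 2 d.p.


Track stiffness k = P / y
k = 162 / 1.59
k = 101.89 kN/mm

101.89


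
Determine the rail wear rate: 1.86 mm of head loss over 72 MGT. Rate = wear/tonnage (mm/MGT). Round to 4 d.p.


Wear rate = total wear / cumulative tonnage
Rate = 1.86 / 72
Rate = 0.0258 mm/MGT

0.0258


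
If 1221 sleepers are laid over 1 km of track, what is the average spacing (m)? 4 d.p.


Spacing = 1000 m / number of sleepers
Spacing = 1000 / 1221
Spacing = 0.8190 m

0.8190


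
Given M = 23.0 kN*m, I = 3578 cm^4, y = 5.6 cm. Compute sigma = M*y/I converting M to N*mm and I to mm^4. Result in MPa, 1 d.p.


Convert units:
M = 23.0 kN*m = 23000000 N*mm
y = 5.6 cm = 56 mm
I = 3578 cm^4 = 35780000 mm^4
sigma = 23000000 * 56 / 35780000
sigma = 36.0 MPa

36.0


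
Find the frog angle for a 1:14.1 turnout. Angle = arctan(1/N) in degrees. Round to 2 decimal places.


1/N = 1/14.1 = 0.070922
angle = arctan(0.070922) = 0.070803 rad
angle = 0.070803 * 180/pi = 4.06 degrees

4.06


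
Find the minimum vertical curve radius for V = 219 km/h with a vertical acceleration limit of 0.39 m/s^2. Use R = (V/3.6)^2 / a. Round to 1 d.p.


Convert speed: V = 219 / 3.6 = 60.8333 m/s
V^2 = 3700.6944 m^2/s^2
R_v = 3700.6944 / 0.39
R_v = 9489.0 m

9489.0


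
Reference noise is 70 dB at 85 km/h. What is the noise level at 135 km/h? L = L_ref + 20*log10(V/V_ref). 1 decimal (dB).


V/V_ref = 135 / 85 = 1.588235
log10(1.588235) = 0.200915
20 * 0.200915 = 4.0183
L = 70 + 4.0183 = 74.0 dB

74.0


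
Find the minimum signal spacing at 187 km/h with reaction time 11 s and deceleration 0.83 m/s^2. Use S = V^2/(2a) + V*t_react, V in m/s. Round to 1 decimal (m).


V = 187 / 3.6 = 51.9444 m/s
Braking distance = 51.9444^2 / (2*0.83) = 1625.4369 m
Sighting distance = 51.9444 * 11 = 571.3889 m
S = 1625.4369 + 571.3889 = 2196.8 m

2196.8


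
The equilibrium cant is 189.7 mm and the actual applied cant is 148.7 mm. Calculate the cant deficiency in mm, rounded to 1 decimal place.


Cant deficiency = equilibrium cant - actual cant
CD = 189.7 - 148.7
CD = 41.0 mm

41.0


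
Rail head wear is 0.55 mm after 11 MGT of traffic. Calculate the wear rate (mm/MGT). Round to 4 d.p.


Wear rate = total wear / cumulative tonnage
Rate = 0.55 / 11
Rate = 0.0500 mm/MGT

0.0500


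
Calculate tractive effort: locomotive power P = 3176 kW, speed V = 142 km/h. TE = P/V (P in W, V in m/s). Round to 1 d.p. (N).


Convert: P = 3176 kW = 3176000 W
V = 142 / 3.6 = 39.4444 m/s
TE = 3176000 / 39.4444
TE = 80518.3 N

80518.3


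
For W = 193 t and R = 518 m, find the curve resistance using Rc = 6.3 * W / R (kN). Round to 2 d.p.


Rc = 6.3 * W / R
Rc = 6.3 * 193 / 518
Rc = 1215.9 / 518
Rc = 2.35 kN

2.35


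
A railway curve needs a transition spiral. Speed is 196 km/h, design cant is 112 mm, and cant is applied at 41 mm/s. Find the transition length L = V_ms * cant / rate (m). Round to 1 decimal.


Convert speed: V = 196 / 3.6 = 54.4444 m/s
L = 54.4444 * 112 / 41
L = 6097.7778 / 41
L = 148.7 m

148.7


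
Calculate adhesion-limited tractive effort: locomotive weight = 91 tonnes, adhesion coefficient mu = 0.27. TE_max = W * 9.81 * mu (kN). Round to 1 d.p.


TE_max = W * g * mu
TE_max = 91 * 9.81 * 0.27
TE_max = 892.71 * 0.27
TE_max = 241.0 kN

241.0


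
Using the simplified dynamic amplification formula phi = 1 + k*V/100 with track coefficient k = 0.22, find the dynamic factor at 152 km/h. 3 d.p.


phi = 1 + k * V / 100
phi = 1 + 0.22 * 152 / 100
phi = 1 + 0.3344
phi = 1.334

1.334


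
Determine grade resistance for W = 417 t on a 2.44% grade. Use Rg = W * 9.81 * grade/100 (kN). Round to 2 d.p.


Rg = W * 9.81 * grade / 100
Rg = 417 * 9.81 * 2.44 / 100
Rg = 4090.77 * 0.0244
Rg = 99.81 kN

99.81


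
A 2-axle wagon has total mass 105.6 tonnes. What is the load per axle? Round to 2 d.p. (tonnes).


Load per axle = total weight / number of axles
Load = 105.6 / 2
Load = 52.80 tonnes

52.80


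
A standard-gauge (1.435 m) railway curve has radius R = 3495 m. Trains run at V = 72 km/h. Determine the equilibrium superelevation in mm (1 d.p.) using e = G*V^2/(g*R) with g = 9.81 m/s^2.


Convert speed: V = 72 / 3.6 = 20.0 m/s
Apply formula: e = 1.435 * 20.0^2 / (9.81 * 3495)
e = 1.435 * 400.0 / 34285.95
e = 0.016742 m = 16.7 mm

16.7


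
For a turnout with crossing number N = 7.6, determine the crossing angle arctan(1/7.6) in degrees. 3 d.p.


1/N = 1/7.6 = 0.131579
angle = arctan(0.131579) = 0.130827 rad
angle = 0.130827 * 180/pi = 7.496 degrees

7.496


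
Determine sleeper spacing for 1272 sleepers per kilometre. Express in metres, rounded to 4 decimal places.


Spacing = 1000 m / number of sleepers
Spacing = 1000 / 1272
Spacing = 0.7862 m

0.7862


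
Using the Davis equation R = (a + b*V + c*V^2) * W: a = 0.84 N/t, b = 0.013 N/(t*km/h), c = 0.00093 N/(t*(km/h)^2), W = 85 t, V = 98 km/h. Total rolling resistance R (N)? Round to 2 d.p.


b*V = 0.013 * 98 = 1.274
c*V^2 = 0.00093 * 9604 = 8.93172
R_per_t = 0.84 + 1.274 + 8.93172 = 11.04572 N/t
R_total = 11.04572 * 85 = 938.89 N

938.89


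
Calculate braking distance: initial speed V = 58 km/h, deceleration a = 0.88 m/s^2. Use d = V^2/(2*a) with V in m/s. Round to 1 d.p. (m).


Convert speed: V = 58 / 3.6 = 16.1111 m/s
V^2 = 259.5679
d = 259.5679 / (2 * 0.88)
d = 259.5679 / 1.76
d = 147.5 m

147.5


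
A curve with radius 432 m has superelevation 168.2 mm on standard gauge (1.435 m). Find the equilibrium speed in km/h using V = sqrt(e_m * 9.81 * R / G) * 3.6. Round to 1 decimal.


Convert cant: e = 168.2 mm = 0.1682 m
V_ms = sqrt(0.1682 * 9.81 * 432 / 1.435)
V_ms = sqrt(496.737383) = 22.2876 m/s
V = 22.2876 * 3.6 = 80.2 km/h

80.2


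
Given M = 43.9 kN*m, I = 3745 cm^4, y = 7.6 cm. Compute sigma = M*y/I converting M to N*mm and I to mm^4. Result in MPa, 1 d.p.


Convert units:
M = 43.9 kN*m = 43900000 N*mm
y = 7.6 cm = 76 mm
I = 3745 cm^4 = 37450000 mm^4
sigma = 43900000 * 76 / 37450000
sigma = 89.1 MPa

89.1


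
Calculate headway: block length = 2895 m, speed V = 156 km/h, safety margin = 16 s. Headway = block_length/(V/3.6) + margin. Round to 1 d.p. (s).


V = 156 / 3.6 = 43.3333 m/s
Block traversal time = 2895 / 43.3333 = 66.8077 s
Headway = 66.8077 + 16
Headway = 82.8 s

82.8


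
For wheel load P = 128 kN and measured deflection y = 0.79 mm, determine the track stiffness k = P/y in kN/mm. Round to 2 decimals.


Track stiffness k = P / y
k = 128 / 0.79
k = 162.03 kN/mm

162.03


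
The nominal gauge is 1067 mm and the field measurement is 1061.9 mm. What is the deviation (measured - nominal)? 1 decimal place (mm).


Deviation = measured - nominal
Deviation = 1061.9 - 1067
Deviation = -5.1 mm

-5.1


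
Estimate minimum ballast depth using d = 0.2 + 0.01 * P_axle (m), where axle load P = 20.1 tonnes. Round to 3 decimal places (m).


d = 0.2 + 0.01 * 20.1
d = 0.2 + 0.201
d = 0.401 m

0.401


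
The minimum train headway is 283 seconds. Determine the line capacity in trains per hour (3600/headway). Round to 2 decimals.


Capacity = 3600 / headway
Capacity = 3600 / 283
Capacity = 12.72 trains/hour

12.72


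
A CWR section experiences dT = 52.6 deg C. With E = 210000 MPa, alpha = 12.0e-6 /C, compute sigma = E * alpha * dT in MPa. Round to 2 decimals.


sigma = E * alpha * dT
sigma = 210000 * 12.0e-6 * 52.6
sigma = 2.52 * 52.6
sigma = 132.55 MPa

132.55


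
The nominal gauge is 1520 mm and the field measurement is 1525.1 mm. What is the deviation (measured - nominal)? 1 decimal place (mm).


Deviation = measured - nominal
Deviation = 1525.1 - 1520
Deviation = 5.1 mm

5.1


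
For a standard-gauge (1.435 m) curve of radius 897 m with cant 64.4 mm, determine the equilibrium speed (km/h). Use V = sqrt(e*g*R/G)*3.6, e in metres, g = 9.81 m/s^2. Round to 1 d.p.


Convert cant: e = 64.4 mm = 0.0644 m
V_ms = sqrt(0.0644 * 9.81 * 897 / 1.435)
V_ms = sqrt(394.907532) = 19.8723 m/s
V = 19.8723 * 3.6 = 71.5 km/h

71.5


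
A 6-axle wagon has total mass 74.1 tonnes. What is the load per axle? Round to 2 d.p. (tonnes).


Load per axle = total weight / number of axles
Load = 74.1 / 6
Load = 12.35 tonnes

12.35


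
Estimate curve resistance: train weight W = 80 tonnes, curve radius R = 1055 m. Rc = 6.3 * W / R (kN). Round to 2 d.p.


Rc = 6.3 * W / R
Rc = 6.3 * 80 / 1055
Rc = 504.0 / 1055
Rc = 0.48 kN

0.48


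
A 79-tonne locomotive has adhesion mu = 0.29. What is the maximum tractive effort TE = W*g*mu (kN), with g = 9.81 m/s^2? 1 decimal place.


TE_max = W * g * mu
TE_max = 79 * 9.81 * 0.29
TE_max = 774.99 * 0.29
TE_max = 224.7 kN

224.7


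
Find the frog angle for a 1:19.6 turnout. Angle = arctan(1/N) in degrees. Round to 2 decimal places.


1/N = 1/19.6 = 0.05102
angle = arctan(0.05102) = 0.050976 rad
angle = 0.050976 * 180/pi = 2.92 degrees

2.92


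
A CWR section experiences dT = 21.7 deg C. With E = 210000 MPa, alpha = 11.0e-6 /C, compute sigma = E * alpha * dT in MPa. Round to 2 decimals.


sigma = E * alpha * dT
sigma = 210000 * 11.0e-6 * 21.7
sigma = 2.31 * 21.7
sigma = 50.13 MPa

50.13


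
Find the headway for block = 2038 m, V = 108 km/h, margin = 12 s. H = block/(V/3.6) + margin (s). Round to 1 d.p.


V = 108 / 3.6 = 30.0 m/s
Block traversal time = 2038 / 30.0 = 67.9333 s
Headway = 67.9333 + 12
Headway = 79.9 s

79.9


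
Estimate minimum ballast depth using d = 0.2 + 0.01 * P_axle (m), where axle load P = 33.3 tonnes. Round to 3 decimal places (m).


d = 0.2 + 0.01 * 33.3
d = 0.2 + 0.333
d = 0.533 m

0.533


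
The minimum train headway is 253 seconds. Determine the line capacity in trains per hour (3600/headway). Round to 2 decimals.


Capacity = 3600 / headway
Capacity = 3600 / 253
Capacity = 14.23 trains/hour

14.23


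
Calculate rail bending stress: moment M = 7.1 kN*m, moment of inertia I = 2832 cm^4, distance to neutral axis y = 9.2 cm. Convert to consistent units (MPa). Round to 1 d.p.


Convert units:
M = 7.1 kN*m = 7100000 N*mm
y = 9.2 cm = 92 mm
I = 2832 cm^4 = 28320000 mm^4
sigma = 7100000 * 92 / 28320000
sigma = 23.1 MPa

23.1


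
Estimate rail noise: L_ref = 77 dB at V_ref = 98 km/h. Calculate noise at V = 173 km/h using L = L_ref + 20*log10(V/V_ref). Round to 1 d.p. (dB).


V/V_ref = 173 / 98 = 1.765306
log10(1.765306) = 0.24682
20 * 0.24682 = 4.9364
L = 77 + 4.9364 = 81.9 dB

81.9


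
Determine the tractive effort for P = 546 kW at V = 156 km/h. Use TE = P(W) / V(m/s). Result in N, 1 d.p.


Convert: P = 546 kW = 546000 W
V = 156 / 3.6 = 43.3333 m/s
TE = 546000 / 43.3333
TE = 12600.0 N

12600.0


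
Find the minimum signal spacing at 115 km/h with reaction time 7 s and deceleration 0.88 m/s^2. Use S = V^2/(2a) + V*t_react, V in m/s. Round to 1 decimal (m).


V = 115 / 3.6 = 31.9444 m/s
Braking distance = 31.9444^2 / (2*0.88) = 579.7997 m
Sighting distance = 31.9444 * 7 = 223.6111 m
S = 579.7997 + 223.6111 = 803.4 m

803.4


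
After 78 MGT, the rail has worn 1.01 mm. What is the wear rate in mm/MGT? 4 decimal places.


Wear rate = total wear / cumulative tonnage
Rate = 1.01 / 78
Rate = 0.0129 mm/MGT

0.0129


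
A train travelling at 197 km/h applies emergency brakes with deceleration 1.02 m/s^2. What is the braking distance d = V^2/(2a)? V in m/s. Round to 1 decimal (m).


Convert speed: V = 197 / 3.6 = 54.7222 m/s
V^2 = 2994.5216
d = 2994.5216 / (2 * 1.02)
d = 2994.5216 / 2.04
d = 1467.9 m

1467.9


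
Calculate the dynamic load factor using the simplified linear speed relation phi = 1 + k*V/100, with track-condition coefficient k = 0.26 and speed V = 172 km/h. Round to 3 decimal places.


phi = 1 + k * V / 100
phi = 1 + 0.26 * 172 / 100
phi = 1 + 0.4472
phi = 1.447

1.447


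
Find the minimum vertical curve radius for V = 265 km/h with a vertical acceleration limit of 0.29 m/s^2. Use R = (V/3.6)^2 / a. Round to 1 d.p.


Convert speed: V = 265 / 3.6 = 73.6111 m/s
V^2 = 5418.5957 m^2/s^2
R_v = 5418.5957 / 0.29
R_v = 18684.8 m

18684.8


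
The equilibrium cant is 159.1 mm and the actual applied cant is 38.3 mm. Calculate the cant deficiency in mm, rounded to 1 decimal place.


Cant deficiency = equilibrium cant - actual cant
CD = 159.1 - 38.3
CD = 120.8 mm

120.8


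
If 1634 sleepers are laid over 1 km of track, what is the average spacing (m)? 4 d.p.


Spacing = 1000 m / number of sleepers
Spacing = 1000 / 1634
Spacing = 0.6120 m

0.6120


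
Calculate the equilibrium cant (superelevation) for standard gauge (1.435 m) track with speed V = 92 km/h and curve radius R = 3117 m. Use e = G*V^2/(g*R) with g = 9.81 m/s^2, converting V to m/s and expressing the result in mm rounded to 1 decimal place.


Convert speed: V = 92 / 3.6 = 25.5556 m/s
Apply formula: e = 1.435 * 25.5556^2 / (9.81 * 3117)
e = 1.435 * 653.0864 / 30577.77
e = 0.030649 m = 30.6 mm

30.6


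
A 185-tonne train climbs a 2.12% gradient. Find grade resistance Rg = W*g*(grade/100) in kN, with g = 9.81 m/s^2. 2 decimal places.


Rg = W * 9.81 * grade / 100
Rg = 185 * 9.81 * 2.12 / 100
Rg = 1814.85 * 0.0212
Rg = 38.47 kN

38.47


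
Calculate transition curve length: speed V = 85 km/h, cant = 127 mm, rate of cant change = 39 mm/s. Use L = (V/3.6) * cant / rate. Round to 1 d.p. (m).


Convert speed: V = 85 / 3.6 = 23.6111 m/s
L = 23.6111 * 127 / 39
L = 2998.6111 / 39
L = 76.9 m

76.9


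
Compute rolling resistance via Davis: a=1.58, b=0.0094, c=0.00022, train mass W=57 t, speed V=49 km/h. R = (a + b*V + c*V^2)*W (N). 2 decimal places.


b*V = 0.0094 * 49 = 0.4606
c*V^2 = 0.00022 * 2401 = 0.52822
R_per_t = 1.58 + 0.4606 + 0.52822 = 2.56882 N/t
R_total = 2.56882 * 57 = 146.42 N

146.42


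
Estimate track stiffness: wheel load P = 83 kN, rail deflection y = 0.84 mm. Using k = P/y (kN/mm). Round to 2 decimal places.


Track stiffness k = P / y
k = 83 / 0.84
k = 98.81 kN/mm

98.81


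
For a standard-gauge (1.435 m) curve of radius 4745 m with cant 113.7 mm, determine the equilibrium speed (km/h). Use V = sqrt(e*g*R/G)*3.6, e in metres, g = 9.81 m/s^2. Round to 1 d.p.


Convert cant: e = 113.7 mm = 0.1137 m
V_ms = sqrt(0.1137 * 9.81 * 4745 / 1.435)
V_ms = sqrt(3688.194261) = 60.7305 m/s
V = 60.7305 * 3.6 = 218.6 km/h

218.6


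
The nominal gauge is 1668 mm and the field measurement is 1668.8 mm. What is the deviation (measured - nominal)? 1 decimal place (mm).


Deviation = measured - nominal
Deviation = 1668.8 - 1668
Deviation = 0.8 mm

0.8


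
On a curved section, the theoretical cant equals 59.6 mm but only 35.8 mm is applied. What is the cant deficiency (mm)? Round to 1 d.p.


Cant deficiency = equilibrium cant - actual cant
CD = 59.6 - 35.8
CD = 23.8 mm

23.8


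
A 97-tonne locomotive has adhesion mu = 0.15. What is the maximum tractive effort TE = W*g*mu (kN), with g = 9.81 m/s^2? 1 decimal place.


TE_max = W * g * mu
TE_max = 97 * 9.81 * 0.15
TE_max = 951.57 * 0.15
TE_max = 142.7 kN

142.7


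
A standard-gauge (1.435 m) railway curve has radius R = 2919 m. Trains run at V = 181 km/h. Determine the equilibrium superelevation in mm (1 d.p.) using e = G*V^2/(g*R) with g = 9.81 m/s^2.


Convert speed: V = 181 / 3.6 = 50.2778 m/s
Apply formula: e = 1.435 * 50.2778^2 / (9.81 * 2919)
e = 1.435 * 2527.8549 / 28635.39
e = 0.126678 m = 126.7 mm

126.7


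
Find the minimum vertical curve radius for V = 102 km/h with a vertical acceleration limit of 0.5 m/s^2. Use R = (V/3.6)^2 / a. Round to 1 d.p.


Convert speed: V = 102 / 3.6 = 28.3333 m/s
V^2 = 802.7778 m^2/s^2
R_v = 802.7778 / 0.5
R_v = 1605.6 m

1605.6


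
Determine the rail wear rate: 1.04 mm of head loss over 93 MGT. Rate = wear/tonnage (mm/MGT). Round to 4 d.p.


Wear rate = total wear / cumulative tonnage
Rate = 1.04 / 93
Rate = 0.0112 mm/MGT

0.0112


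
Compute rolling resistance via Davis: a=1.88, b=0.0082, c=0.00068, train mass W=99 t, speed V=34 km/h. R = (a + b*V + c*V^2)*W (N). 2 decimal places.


b*V = 0.0082 * 34 = 0.2788
c*V^2 = 0.00068 * 1156 = 0.78608
R_per_t = 1.88 + 0.2788 + 0.78608 = 2.94488 N/t
R_total = 2.94488 * 99 = 291.54 N

291.54


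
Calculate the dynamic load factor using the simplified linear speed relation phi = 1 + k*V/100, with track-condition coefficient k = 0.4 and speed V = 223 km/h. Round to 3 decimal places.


phi = 1 + k * V / 100
phi = 1 + 0.4 * 223 / 100
phi = 1 + 0.892
phi = 1.892

1.892


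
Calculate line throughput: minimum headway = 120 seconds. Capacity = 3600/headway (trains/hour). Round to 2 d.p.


Capacity = 3600 / headway
Capacity = 3600 / 120
Capacity = 30.00 trains/hour

30.00


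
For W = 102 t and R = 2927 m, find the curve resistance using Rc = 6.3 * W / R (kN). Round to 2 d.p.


Rc = 6.3 * W / R
Rc = 6.3 * 102 / 2927
Rc = 642.6 / 2927
Rc = 0.22 kN

0.22


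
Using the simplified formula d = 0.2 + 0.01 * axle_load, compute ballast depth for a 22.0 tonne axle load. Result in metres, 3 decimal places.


d = 0.2 + 0.01 * 22.0
d = 0.2 + 0.22
d = 0.420 m

0.420


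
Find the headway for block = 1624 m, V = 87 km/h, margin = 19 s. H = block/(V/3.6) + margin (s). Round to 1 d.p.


V = 87 / 3.6 = 24.1667 m/s
Block traversal time = 1624 / 24.1667 = 67.2 s
Headway = 67.2 + 19
Headway = 86.2 s

86.2


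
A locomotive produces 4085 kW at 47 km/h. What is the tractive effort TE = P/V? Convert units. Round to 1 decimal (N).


Convert: P = 4085 kW = 4085000 W
V = 47 / 3.6 = 13.0556 m/s
TE = 4085000 / 13.0556
TE = 312893.6 N

312893.6


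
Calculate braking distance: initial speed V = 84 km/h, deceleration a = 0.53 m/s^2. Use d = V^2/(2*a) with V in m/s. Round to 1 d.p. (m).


Convert speed: V = 84 / 3.6 = 23.3333 m/s
V^2 = 544.4444
d = 544.4444 / (2 * 0.53)
d = 544.4444 / 1.06
d = 513.6 m

513.6


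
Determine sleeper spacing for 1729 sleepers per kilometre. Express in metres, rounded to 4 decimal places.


Spacing = 1000 m / number of sleepers
Spacing = 1000 / 1729
Spacing = 0.5784 m

0.5784


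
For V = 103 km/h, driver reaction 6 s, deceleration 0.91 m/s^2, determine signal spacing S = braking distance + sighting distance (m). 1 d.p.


V = 103 / 3.6 = 28.6111 m/s
Braking distance = 28.6111^2 / (2*0.91) = 449.7778 m
Sighting distance = 28.6111 * 6 = 171.6667 m
S = 449.7778 + 171.6667 = 621.4 m

621.4


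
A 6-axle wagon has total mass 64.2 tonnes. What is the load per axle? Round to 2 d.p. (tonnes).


Load per axle = total weight / number of axles
Load = 64.2 / 6
Load = 10.70 tonnes

10.70


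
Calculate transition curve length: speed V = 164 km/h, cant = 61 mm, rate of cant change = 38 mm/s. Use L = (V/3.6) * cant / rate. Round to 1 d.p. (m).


Convert speed: V = 164 / 3.6 = 45.5556 m/s
L = 45.5556 * 61 / 38
L = 2778.8889 / 38
L = 73.1 m

73.1


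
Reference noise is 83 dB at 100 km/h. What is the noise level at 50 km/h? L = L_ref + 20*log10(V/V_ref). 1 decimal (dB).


V/V_ref = 50 / 100 = 0.5
log10(0.5) = -0.30103
20 * -0.30103 = -6.0206
L = 83 + -6.0206 = 77.0 dB

77.0


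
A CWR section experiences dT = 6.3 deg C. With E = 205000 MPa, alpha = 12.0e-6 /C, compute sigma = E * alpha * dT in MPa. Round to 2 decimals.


sigma = E * alpha * dT
sigma = 205000 * 12.0e-6 * 6.3
sigma = 2.46 * 6.3
sigma = 15.50 MPa

15.50


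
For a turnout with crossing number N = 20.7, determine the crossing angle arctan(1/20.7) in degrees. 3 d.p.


1/N = 1/20.7 = 0.048309
angle = arctan(0.048309) = 0.048272 rad
angle = 0.048272 * 180/pi = 2.766 degrees

2.766


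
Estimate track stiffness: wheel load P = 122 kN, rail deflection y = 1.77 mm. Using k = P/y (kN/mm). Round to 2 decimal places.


Track stiffness k = P / y
k = 122 / 1.77
k = 68.93 kN/mm

68.93


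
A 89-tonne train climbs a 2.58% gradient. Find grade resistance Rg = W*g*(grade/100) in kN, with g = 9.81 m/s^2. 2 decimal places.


Rg = W * 9.81 * grade / 100
Rg = 89 * 9.81 * 2.58 / 100
Rg = 873.09 * 0.0258
Rg = 22.53 kN

22.53


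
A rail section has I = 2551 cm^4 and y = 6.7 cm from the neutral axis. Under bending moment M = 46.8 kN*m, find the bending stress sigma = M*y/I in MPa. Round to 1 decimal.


Convert units:
M = 46.8 kN*m = 46800000 N*mm
y = 6.7 cm = 67 mm
I = 2551 cm^4 = 25510000 mm^4
sigma = 46800000 * 67 / 25510000
sigma = 122.9 MPa

122.9


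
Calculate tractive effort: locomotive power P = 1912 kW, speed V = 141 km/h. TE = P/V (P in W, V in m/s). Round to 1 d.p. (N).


Convert: P = 1912 kW = 1912000 W
V = 141 / 3.6 = 39.1667 m/s
TE = 1912000 / 39.1667
TE = 48817.0 N

48817.0


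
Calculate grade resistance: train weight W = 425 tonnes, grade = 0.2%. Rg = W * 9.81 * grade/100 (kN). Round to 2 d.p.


Rg = W * 9.81 * grade / 100
Rg = 425 * 9.81 * 0.2 / 100
Rg = 4169.25 * 0.002
Rg = 8.34 kN

8.34


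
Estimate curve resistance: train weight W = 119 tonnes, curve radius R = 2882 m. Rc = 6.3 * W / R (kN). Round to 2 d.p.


Rc = 6.3 * W / R
Rc = 6.3 * 119 / 2882
Rc = 749.7 / 2882
Rc = 0.26 kN

0.26


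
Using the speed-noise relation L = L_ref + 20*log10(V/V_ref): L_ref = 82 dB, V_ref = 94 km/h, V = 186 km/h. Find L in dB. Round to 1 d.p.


V/V_ref = 186 / 94 = 1.978723
log10(1.978723) = 0.296385
20 * 0.296385 = 5.9277
L = 82 + 5.9277 = 87.9 dB

87.9


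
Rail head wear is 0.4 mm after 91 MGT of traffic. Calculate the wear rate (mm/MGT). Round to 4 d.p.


Wear rate = total wear / cumulative tonnage
Rate = 0.4 / 91
Rate = 0.0044 mm/MGT

0.0044


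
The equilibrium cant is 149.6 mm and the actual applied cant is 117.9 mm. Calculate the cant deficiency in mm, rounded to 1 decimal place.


Cant deficiency = equilibrium cant - actual cant
CD = 149.6 - 117.9
CD = 31.7 mm

31.7


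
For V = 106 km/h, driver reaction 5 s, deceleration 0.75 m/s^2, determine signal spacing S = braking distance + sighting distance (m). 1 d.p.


V = 106 / 3.6 = 29.4444 m/s
Braking distance = 29.4444^2 / (2*0.75) = 577.9835 m
Sighting distance = 29.4444 * 5 = 147.2222 m
S = 577.9835 + 147.2222 = 725.2 m

725.2


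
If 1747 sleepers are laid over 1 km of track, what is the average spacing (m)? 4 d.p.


Spacing = 1000 m / number of sleepers
Spacing = 1000 / 1747
Spacing = 0.5724 m

0.5724


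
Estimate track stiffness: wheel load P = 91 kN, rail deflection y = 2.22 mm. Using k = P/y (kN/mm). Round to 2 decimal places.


Track stiffness k = P / y
k = 91 / 2.22
k = 40.99 kN/mm

40.99


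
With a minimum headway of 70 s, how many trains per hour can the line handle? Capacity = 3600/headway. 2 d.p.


Capacity = 3600 / headway
Capacity = 3600 / 70
Capacity = 51.43 trains/hour

51.43


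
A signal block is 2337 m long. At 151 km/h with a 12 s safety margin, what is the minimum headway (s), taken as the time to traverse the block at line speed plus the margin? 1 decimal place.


V = 151 / 3.6 = 41.9444 m/s
Block traversal time = 2337 / 41.9444 = 55.7166 s
Headway = 55.7166 + 12
Headway = 67.7 s

67.7


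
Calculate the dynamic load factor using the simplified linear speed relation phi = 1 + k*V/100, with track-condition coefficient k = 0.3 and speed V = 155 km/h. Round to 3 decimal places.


phi = 1 + k * V / 100
phi = 1 + 0.3 * 155 / 100
phi = 1 + 0.465
phi = 1.465

1.465


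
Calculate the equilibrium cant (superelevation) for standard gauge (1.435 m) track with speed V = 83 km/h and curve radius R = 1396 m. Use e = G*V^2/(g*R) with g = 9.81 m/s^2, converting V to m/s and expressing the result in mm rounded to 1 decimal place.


Convert speed: V = 83 / 3.6 = 23.0556 m/s
Apply formula: e = 1.435 * 23.0556^2 / (9.81 * 1396)
e = 1.435 * 531.5586 / 13694.76
e = 0.055699 m = 55.7 mm

55.7


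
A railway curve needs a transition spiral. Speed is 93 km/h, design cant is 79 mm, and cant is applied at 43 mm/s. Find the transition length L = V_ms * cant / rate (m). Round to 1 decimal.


Convert speed: V = 93 / 3.6 = 25.8333 m/s
L = 25.8333 * 79 / 43
L = 2040.8333 / 43
L = 47.5 m

47.5


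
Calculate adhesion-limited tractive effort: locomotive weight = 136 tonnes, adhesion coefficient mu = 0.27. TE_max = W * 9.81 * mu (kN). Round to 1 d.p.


TE_max = W * g * mu
TE_max = 136 * 9.81 * 0.27
TE_max = 1334.16 * 0.27
TE_max = 360.2 kN

360.2


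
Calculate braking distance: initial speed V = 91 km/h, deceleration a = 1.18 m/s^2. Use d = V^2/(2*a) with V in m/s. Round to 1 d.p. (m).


Convert speed: V = 91 / 3.6 = 25.2778 m/s
V^2 = 638.966
d = 638.966 / (2 * 1.18)
d = 638.966 / 2.36
d = 270.7 m

270.7


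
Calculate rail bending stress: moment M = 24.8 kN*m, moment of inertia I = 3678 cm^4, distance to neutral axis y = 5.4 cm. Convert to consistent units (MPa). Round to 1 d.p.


Convert units:
M = 24.8 kN*m = 24800000 N*mm
y = 5.4 cm = 54 mm
I = 3678 cm^4 = 36780000 mm^4
sigma = 24800000 * 54 / 36780000
sigma = 36.4 MPa

36.4


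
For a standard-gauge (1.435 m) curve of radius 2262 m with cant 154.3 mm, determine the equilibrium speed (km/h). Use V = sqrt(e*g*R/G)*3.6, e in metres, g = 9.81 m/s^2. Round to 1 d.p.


Convert cant: e = 154.3 mm = 0.1543 m
V_ms = sqrt(0.1543 * 9.81 * 2262 / 1.435)
V_ms = sqrt(2386.028534) = 48.847 m/s
V = 48.847 * 3.6 = 175.8 km/h

175.8


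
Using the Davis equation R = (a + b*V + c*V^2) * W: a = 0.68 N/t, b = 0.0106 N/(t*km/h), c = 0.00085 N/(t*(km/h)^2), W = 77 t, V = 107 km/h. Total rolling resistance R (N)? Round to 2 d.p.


b*V = 0.0106 * 107 = 1.1342
c*V^2 = 0.00085 * 11449 = 9.73165
R_per_t = 0.68 + 1.1342 + 9.73165 = 11.54585 N/t
R_total = 11.54585 * 77 = 889.03 N

889.03


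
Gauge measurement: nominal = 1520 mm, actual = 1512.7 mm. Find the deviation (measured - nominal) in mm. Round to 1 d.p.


Deviation = measured - nominal
Deviation = 1512.7 - 1520
Deviation = -7.3 mm

-7.3


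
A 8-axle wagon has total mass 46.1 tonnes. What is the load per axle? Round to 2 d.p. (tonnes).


Load per axle = total weight / number of axles
Load = 46.1 / 8
Load = 5.76 tonnes

5.76


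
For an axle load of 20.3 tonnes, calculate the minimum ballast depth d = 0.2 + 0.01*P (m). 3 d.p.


d = 0.2 + 0.01 * 20.3
d = 0.2 + 0.203
d = 0.403 m

0.403


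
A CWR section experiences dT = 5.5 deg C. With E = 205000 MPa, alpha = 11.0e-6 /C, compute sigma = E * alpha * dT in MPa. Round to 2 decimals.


sigma = E * alpha * dT
sigma = 205000 * 11.0e-6 * 5.5
sigma = 2.255 * 5.5
sigma = 12.40 MPa

12.40


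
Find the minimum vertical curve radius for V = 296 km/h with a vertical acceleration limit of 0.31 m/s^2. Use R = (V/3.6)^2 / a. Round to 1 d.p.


Convert speed: V = 296 / 3.6 = 82.2222 m/s
V^2 = 6760.4938 m^2/s^2
R_v = 6760.4938 / 0.31
R_v = 21808.0 m

21808.0


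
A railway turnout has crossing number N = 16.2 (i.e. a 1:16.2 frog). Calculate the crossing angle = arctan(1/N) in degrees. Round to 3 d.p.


1/N = 1/16.2 = 0.061728
angle = arctan(0.061728) = 0.06165 rad
angle = 0.06165 * 180/pi = 3.532 degrees

3.532


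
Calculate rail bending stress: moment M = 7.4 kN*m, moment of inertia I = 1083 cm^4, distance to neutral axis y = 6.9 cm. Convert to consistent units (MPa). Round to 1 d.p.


Convert units:
M = 7.4 kN*m = 7400000 N*mm
y = 6.9 cm = 69 mm
I = 1083 cm^4 = 10830000 mm^4
sigma = 7400000 * 69 / 10830000
sigma = 47.1 MPa

47.1


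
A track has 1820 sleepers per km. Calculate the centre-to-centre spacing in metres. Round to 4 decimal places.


Spacing = 1000 m / number of sleepers
Spacing = 1000 / 1820
Spacing = 0.5495 m

0.5495


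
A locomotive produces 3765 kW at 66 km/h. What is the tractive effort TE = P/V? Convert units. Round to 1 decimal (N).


Convert: P = 3765 kW = 3765000 W
V = 66 / 3.6 = 18.3333 m/s
TE = 3765000 / 18.3333
TE = 205363.6 N

205363.6


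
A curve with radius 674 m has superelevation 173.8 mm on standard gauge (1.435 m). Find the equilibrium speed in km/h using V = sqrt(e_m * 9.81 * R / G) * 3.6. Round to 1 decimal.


Convert cant: e = 173.8 mm = 0.1738 m
V_ms = sqrt(0.1738 * 9.81 * 674 / 1.435)
V_ms = sqrt(800.804998) = 28.2985 m/s
V = 28.2985 * 3.6 = 101.9 km/h

101.9


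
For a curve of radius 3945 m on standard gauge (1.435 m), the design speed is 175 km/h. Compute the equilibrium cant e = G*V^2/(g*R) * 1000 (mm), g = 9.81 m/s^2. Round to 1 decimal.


Convert speed: V = 175 / 3.6 = 48.6111 m/s
Apply formula: e = 1.435 * 48.6111^2 / (9.81 * 3945)
e = 1.435 * 2363.0401 / 38700.45
e = 0.087621 m = 87.6 mm

87.6


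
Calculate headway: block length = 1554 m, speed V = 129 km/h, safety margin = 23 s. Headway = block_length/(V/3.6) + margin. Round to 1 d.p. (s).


V = 129 / 3.6 = 35.8333 m/s
Block traversal time = 1554 / 35.8333 = 43.3674 s
Headway = 43.3674 + 23
Headway = 66.4 s

66.4


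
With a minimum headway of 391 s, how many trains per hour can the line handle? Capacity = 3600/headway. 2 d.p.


Capacity = 3600 / headway
Capacity = 3600 / 391
Capacity = 9.21 trains/hour

9.21


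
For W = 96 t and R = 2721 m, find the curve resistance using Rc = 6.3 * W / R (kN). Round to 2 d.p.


Rc = 6.3 * W / R
Rc = 6.3 * 96 / 2721
Rc = 604.8 / 2721
Rc = 0.22 kN

0.22


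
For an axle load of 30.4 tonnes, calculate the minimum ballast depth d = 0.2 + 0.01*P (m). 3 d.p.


d = 0.2 + 0.01 * 30.4
d = 0.2 + 0.304
d = 0.504 m

0.504


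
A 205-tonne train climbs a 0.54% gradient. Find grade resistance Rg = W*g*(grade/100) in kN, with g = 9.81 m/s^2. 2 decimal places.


Rg = W * 9.81 * grade / 100
Rg = 205 * 9.81 * 0.54 / 100
Rg = 2011.05 * 0.0054
Rg = 10.86 kN

10.86


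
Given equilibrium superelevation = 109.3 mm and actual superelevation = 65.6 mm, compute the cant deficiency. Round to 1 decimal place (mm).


Cant deficiency = equilibrium cant - actual cant
CD = 109.3 - 65.6
CD = 43.7 mm

43.7


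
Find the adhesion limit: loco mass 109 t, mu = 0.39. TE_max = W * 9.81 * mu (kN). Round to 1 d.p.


TE_max = W * g * mu
TE_max = 109 * 9.81 * 0.39
TE_max = 1069.29 * 0.39
TE_max = 417.0 kN

417.0


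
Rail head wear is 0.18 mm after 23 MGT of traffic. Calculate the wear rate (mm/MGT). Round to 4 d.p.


Wear rate = total wear / cumulative tonnage
Rate = 0.18 / 23
Rate = 0.0078 mm/MGT

0.0078


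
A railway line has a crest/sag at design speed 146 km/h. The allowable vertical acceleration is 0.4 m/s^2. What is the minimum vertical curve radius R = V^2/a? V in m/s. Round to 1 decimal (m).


Convert speed: V = 146 / 3.6 = 40.5556 m/s
V^2 = 1644.7531 m^2/s^2
R_v = 1644.7531 / 0.4
R_v = 4111.9 m

4111.9


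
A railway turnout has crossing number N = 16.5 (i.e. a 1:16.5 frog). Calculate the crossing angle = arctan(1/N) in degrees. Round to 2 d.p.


1/N = 1/16.5 = 0.060606
angle = arctan(0.060606) = 0.060532 rad
angle = 0.060532 * 180/pi = 3.47 degrees

3.47


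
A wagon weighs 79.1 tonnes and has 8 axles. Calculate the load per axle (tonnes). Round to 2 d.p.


Load per axle = total weight / number of axles
Load = 79.1 / 8
Load = 9.89 tonnes

9.89


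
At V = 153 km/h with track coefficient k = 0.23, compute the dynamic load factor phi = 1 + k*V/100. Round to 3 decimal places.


phi = 1 + k * V / 100
phi = 1 + 0.23 * 153 / 100
phi = 1 + 0.3519
phi = 1.352

1.352


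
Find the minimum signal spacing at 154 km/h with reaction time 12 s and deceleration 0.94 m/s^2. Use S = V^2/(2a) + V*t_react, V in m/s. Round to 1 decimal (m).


V = 154 / 3.6 = 42.7778 m/s
Braking distance = 42.7778^2 / (2*0.94) = 973.3714 m
Sighting distance = 42.7778 * 12 = 513.3333 m
S = 973.3714 + 513.3333 = 1486.7 m

1486.7


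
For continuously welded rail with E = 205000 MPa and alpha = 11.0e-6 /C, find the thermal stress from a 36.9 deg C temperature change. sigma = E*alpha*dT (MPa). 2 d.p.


sigma = E * alpha * dT
sigma = 205000 * 11.0e-6 * 36.9
sigma = 2.255 * 36.9
sigma = 83.21 MPa

83.21


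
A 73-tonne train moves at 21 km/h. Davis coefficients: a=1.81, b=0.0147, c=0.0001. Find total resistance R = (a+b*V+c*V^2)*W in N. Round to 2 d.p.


b*V = 0.0147 * 21 = 0.3087
c*V^2 = 0.0001 * 441 = 0.0441
R_per_t = 1.81 + 0.3087 + 0.0441 = 2.1628 N/t
R_total = 2.1628 * 73 = 157.88 N

157.88
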